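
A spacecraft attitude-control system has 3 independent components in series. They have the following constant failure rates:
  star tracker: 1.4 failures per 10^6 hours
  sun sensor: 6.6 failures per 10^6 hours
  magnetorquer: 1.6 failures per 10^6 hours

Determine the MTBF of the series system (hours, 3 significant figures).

Series of exponential components: λ_sys = Σ λ_i
λ_sys = 0.0000014 + 0.0000066 + 0.0000016 = 9.6000e-06 /h
MTBF = 1 / λ_sys = 104000 h

104000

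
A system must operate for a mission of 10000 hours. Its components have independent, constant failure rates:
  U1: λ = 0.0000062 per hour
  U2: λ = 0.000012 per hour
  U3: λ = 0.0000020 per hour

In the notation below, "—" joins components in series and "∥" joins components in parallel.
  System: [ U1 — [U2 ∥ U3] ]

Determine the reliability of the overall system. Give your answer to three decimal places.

R(U1) = exp(−0.0000062 × 10000) = 0.93988
R(U2) = exp(−0.000012 × 10000) = 0.88692
R(U3) = exp(−0.0000020 × 10000) = 0.98020
Parallel (U2 and U3): 1 − (1 − 0.88692)(1 − 0.98020) = 0.99776
Series (U1 and [0.99776]): 0.93988 × 0.99776 = 0.938

0.938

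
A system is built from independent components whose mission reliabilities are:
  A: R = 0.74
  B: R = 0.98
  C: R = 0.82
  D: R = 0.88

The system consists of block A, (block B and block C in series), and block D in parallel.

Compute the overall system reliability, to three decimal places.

0.994

Series (B and C): 0.98000 × 0.82000 = 0.80360
Parallel (A, [0.80360], and D): 1 − (1 − 0.74000)(1 − 0.80360)(1 − 0.88000) = 0.994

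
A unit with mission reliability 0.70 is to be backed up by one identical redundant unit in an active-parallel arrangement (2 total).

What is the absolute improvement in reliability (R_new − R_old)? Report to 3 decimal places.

0.210

R_before = 0.70
R_after = 1 − (1 − 0.70)^2 = 0.910
ΔR = 0.910 − 0.70 = 0.210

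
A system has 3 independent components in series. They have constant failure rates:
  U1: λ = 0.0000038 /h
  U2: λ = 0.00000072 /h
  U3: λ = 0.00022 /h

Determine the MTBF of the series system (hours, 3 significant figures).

4450

Series of exponential components: λ_sys = Σ λ_i
λ_sys = 0.0000038 + 0.00000072 + 0.00022 = 2.2452e-04 /h
MTBF = 1 / λ_sys = 4450 h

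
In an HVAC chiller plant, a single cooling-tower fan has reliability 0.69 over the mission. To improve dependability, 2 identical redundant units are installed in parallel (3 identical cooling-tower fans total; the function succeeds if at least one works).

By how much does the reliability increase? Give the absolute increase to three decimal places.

R_before = 0.69
R_after = 1 − (1 − 0.69)^3 = 0.970
ΔR = 0.970 − 0.69 = 0.280

0.280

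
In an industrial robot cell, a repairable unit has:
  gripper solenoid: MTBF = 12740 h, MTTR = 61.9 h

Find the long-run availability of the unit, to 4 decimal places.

0.9952

A(gripper solenoid) = MTBF/(MTBF+MTTR) = 12740/(12740+61.9) = 0.9952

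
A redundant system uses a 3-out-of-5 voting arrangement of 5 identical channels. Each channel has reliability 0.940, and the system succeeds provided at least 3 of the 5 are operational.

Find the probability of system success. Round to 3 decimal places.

R = Σ_{i=3}^{5} C(5,i) p^i (1−p)^{5−i} with p = 0.940
C(5,3)·0.940^3·0.060^2 = 0.02990
C(5,4)·0.940^4·0.060^1 = 0.23422
C(5,5)·0.940^5·0.060^0 = 0.73390
Sum = 0.998

0.998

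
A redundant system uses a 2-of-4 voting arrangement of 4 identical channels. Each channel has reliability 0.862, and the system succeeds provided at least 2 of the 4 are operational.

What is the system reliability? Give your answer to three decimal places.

R = Σ_{i=2}^{4} C(4,i) p^i (1−p)^{4−i} with p = 0.862
C(4,2)·0.862^2·0.138^2 = 0.08490
C(4,3)·0.862^3·0.138^1 = 0.35356
C(4,4)·0.862^4·0.138^0 = 0.55211
Sum = 0.991

0.991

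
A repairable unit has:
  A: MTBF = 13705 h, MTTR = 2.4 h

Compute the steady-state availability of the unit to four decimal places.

0.9998

A(A) = MTBF/(MTBF+MTTR) = 13705/(13705+2.4) = 0.9998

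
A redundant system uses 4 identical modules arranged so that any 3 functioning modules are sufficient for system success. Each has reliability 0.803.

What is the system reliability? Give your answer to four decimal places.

0.8238

R = Σ_{i=3}^{4} C(4,i) p^i (1−p)^{4−i} with p = 0.803
C(4,3)·0.803^3·0.197^1 = 0.408012
C(4,4)·0.803^4·0.197^0 = 0.415779
Sum = 0.8238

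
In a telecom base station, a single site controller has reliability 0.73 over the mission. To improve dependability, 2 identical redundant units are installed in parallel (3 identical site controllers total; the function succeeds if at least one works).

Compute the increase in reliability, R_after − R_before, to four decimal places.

R_before = 0.73
R_after = 1 − (1 − 0.73)^3 = 0.9803
ΔR = 0.9803 − 0.73 = 0.2503

0.2503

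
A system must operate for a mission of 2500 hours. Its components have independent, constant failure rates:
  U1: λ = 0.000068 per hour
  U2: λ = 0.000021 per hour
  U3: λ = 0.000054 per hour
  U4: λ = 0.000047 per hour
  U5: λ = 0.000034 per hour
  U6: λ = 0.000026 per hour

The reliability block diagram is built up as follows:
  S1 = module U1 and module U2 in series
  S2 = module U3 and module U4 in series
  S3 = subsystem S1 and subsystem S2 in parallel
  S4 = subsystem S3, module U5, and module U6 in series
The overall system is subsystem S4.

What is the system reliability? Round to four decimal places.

R(U1) = exp(−0.000068 × 2500) = 0.843665
R(U2) = exp(−0.000021 × 2500) = 0.948854
R(U3) = exp(−0.000054 × 2500) = 0.873716
R(U4) = exp(−0.000047 × 2500) = 0.889141
R(U5) = exp(−0.000034 × 2500) = 0.918512
R(U6) = exp(−0.000026 × 2500) = 0.937067
Series (U1 and U2): 0.843665 × 0.948854 = 0.800515
Series (U3 and U4): 0.873716 × 0.889141 = 0.776857
Parallel ([0.800515] and [0.776857]): 1 − (1 − 0.800515)(1 − 0.776857) = 0.955486
Series ([0.955486], U5, and U6): 0.955486 × 0.918512 × 0.937067 = 0.8224

0.8224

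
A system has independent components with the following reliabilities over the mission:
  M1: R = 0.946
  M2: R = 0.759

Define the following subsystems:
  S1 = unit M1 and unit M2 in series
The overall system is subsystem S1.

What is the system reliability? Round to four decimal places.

0.7180

Series (M1 and M2): 0.946000 × 0.759000 = 0.7180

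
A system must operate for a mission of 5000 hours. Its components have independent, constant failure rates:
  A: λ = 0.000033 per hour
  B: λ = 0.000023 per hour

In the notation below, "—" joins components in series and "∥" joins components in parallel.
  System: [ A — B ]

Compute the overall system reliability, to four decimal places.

0.7558

R(A) = exp(−0.000033 × 5000) = 0.847894
R(B) = exp(−0.000023 × 5000) = 0.891366
Series (A and B): 0.847894 × 0.891366 = 0.7558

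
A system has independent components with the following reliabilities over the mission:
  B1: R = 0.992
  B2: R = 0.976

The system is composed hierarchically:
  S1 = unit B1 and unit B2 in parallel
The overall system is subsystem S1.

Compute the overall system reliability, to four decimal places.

Parallel (B1 and B2): 1 − (1 − 0.992000)(1 − 0.976000) = 0.9998

0.9998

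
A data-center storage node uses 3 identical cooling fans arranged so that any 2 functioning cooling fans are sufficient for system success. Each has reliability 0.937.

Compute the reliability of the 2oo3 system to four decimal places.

0.9886

R = Σ_{i=2}^{3} C(3,i) p^i (1−p)^{3−i} with p = 0.937
C(3,2)·0.937^2·0.063^1 = 0.165936
C(3,3)·0.937^3·0.063^0 = 0.822657
Sum = 0.9886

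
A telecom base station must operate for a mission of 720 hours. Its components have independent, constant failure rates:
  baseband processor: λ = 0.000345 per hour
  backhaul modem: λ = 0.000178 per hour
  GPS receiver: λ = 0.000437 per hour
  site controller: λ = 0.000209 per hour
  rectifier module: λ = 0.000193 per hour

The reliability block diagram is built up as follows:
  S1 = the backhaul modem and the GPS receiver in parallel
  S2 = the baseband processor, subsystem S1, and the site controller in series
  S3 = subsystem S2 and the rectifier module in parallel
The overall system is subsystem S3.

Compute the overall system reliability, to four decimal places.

R(baseband processor) = exp(−0.000345 × 720) = 0.780048
R(backhaul modem) = exp(−0.000178 × 720) = 0.879713
R(GPS receiver) = exp(−0.000437 × 720) = 0.730052
R(site controller) = exp(−0.000209 × 720) = 0.860295
R(rectifier module) = exp(−0.000193 × 720) = 0.870263
Parallel (backhaul modem and GPS receiver): 1 − (1 − 0.879713)(1 − 0.730052) = 0.967529
Series (baseband processor, [0.967529], and site controller): 0.780048 × 0.967529 × 0.860295 = 0.649281
Parallel ([0.649281] and rectifier module): 1 − (1 − 0.649281)(1 − 0.870263) = 0.9545

0.9545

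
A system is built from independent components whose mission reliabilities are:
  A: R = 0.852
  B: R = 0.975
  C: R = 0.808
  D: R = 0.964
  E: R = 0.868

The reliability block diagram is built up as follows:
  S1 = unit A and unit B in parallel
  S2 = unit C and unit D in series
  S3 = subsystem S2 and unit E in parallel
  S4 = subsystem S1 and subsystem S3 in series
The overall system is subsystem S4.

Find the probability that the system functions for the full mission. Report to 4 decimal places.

Parallel (A and B): 1 − (1 − 0.852000)(1 − 0.975000) = 0.996300
Series (C and D): 0.808000 × 0.964000 = 0.778912
Parallel ([0.778912] and E): 1 − (1 − 0.778912)(1 − 0.868000) = 0.970816
Series ([0.996300] and [0.970816]): 0.996300 × 0.970816 = 0.9672

0.9672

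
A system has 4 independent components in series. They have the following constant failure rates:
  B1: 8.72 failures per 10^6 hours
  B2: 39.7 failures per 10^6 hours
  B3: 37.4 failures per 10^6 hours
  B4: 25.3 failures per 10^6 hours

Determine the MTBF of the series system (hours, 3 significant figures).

9000

Series of exponential components: λ_sys = Σ λ_i
λ_sys = 0.00000872 + 0.0000397 + 0.0000374 + 0.0000253 = 1.1112e-04 /h
MTBF = 1 / λ_sys = 9000 h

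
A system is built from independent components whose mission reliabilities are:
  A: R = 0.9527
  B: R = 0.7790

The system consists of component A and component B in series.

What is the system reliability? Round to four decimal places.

Series (A and B): 0.952700 × 0.779000 = 0.7422

0.7422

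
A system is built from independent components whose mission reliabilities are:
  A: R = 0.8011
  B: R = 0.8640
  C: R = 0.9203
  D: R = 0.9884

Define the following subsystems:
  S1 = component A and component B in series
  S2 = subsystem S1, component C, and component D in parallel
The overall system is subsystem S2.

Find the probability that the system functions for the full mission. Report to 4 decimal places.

Series (A and B): 0.801100 × 0.864000 = 0.692150
Parallel ([0.692150], C, and D): 1 − (1 − 0.692150)(1 − 0.920300)(1 − 0.988400) = 0.9997

0.9997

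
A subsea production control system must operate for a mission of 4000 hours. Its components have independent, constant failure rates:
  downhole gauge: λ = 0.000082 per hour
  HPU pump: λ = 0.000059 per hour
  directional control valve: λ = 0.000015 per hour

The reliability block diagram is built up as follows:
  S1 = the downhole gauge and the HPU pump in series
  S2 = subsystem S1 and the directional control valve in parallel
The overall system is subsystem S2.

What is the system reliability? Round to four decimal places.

R(downhole gauge) = exp(−0.000082 × 4000) = 0.720363
R(HPU pump) = exp(−0.000059 × 4000) = 0.789781
R(directional control valve) = exp(−0.000015 × 4000) = 0.941765
Series (downhole gauge and HPU pump): 0.720363 × 0.789781 = 0.568929
Parallel ([0.568929] and directional control valve): 1 − (1 − 0.568929)(1 − 0.941765) = 0.9749

0.9749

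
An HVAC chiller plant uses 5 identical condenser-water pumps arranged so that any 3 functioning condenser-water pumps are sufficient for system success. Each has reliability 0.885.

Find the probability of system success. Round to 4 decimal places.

0.9873

R = Σ_{i=3}^{5} C(5,i) p^i (1−p)^{5−i} with p = 0.885
C(5,3)·0.885^3·0.115^2 = 0.091670
C(5,4)·0.885^4·0.115^1 = 0.352729
C(5,5)·0.885^5·0.115^0 = 0.542896
Sum = 0.9873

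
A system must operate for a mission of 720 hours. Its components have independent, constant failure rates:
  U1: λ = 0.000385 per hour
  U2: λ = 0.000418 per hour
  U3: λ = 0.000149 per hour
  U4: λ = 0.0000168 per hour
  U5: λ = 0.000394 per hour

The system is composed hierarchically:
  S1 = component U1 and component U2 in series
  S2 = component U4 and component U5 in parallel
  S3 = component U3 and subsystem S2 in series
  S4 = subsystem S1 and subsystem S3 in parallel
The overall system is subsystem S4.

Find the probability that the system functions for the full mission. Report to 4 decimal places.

R(U1) = exp(−0.000385 × 720) = 0.757903
R(U2) = exp(−0.000418 × 720) = 0.740107
R(U3) = exp(−0.000149 × 720) = 0.898274
R(U4) = exp(−0.0000168 × 720) = 0.987977
R(U5) = exp(−0.000394 × 720) = 0.753008
Series (U1 and U2): 0.757903 × 0.740107 = 0.560929
Parallel (U4 and U5): 1 − (1 − 0.987977)(1 − 0.753008) = 0.997030
Series (U3 and [0.997030]): 0.898274 × 0.997030 = 0.895606
Parallel ([0.560929] and [0.895606]): 1 − (1 − 0.560929)(1 − 0.895606) = 0.9542

0.9542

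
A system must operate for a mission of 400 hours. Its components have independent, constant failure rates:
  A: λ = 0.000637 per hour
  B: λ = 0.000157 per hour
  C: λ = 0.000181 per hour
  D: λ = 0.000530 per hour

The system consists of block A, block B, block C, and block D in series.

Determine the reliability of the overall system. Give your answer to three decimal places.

0.548

R(A) = exp(−0.000637 × 400) = 0.77507
R(B) = exp(−0.000157 × 400) = 0.93913
R(C) = exp(−0.000181 × 400) = 0.93016
R(D) = exp(−0.000530 × 400) = 0.80896
Series (A, B, C, and D): 0.77507 × 0.93913 × 0.93016 × 0.80896 = 0.548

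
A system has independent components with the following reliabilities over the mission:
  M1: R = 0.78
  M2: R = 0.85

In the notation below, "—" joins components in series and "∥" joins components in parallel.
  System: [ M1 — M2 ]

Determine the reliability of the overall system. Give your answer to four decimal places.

Series (M1 and M2): 0.780000 × 0.850000 = 0.6630

0.6630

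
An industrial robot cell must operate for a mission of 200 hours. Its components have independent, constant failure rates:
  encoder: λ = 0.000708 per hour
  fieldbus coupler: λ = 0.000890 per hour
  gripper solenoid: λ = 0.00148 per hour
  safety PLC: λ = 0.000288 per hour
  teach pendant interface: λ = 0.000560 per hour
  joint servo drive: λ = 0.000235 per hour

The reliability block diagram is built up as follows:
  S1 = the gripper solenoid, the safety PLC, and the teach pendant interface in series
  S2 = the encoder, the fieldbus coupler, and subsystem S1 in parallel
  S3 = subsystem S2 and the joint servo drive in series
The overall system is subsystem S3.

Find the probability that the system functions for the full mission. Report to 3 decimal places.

0.946

R(encoder) = exp(−0.000708 × 200) = 0.86797
R(fieldbus coupler) = exp(−0.000890 × 200) = 0.83694
R(gripper solenoid) = exp(−0.00148 × 200) = 0.74379
R(safety PLC) = exp(−0.000288 × 200) = 0.94403
R(teach pendant interface) = exp(−0.000560 × 200) = 0.89404
R(joint servo drive) = exp(−0.000235 × 200) = 0.95409
Series (gripper solenoid, safety PLC, and teach pendant interface): 0.74379 × 0.94403 × 0.89404 = 0.62776
Parallel (encoder, fieldbus coupler, and [0.62776]): 1 − (1 − 0.86797)(1 − 0.83694)(1 − 0.62776) = 0.99199
Series ([0.99199] and joint servo drive): 0.99199 × 0.95409 = 0.946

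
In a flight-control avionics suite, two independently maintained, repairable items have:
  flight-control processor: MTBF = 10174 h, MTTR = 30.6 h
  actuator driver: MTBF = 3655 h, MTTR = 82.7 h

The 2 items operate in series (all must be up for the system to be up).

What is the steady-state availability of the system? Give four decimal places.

0.9749

A(flight-control processor) = MTBF/(MTBF+MTTR) = 10174/(10174+30.6) = 0.997001
A(actuator driver) = MTBF/(MTBF+MTTR) = 3655/(3655+82.7) = 0.977874
Series availability: 0.997001 × 0.977874 = 0.9749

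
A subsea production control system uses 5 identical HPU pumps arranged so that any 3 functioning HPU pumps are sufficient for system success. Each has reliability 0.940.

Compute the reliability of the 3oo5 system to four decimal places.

R = Σ_{i=3}^{5} C(5,i) p^i (1−p)^{5−i} with p = 0.940
C(5,3)·0.940^3·0.060^2 = 0.029901
C(5,4)·0.940^4·0.060^1 = 0.234225
C(5,5)·0.940^5·0.060^0 = 0.733904
Sum = 0.9980

0.9980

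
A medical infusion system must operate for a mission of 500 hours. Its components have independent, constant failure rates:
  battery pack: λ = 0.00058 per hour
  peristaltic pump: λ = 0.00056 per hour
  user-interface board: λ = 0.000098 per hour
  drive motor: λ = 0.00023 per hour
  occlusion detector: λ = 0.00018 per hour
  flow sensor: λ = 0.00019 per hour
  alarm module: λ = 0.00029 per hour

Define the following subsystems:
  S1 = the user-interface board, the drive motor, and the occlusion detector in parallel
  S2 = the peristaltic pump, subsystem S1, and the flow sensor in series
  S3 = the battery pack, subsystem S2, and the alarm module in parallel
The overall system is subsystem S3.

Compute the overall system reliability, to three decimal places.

R(battery pack) = exp(−0.00058 × 500) = 0.74826
R(peristaltic pump) = exp(−0.00056 × 500) = 0.75578
R(user-interface board) = exp(−0.000098 × 500) = 0.95218
R(drive motor) = exp(−0.00023 × 500) = 0.89137
R(occlusion detector) = exp(−0.00018 × 500) = 0.91393
R(flow sensor) = exp(−0.00019 × 500) = 0.90937
R(alarm module) = exp(−0.00029 × 500) = 0.86502
Parallel (user-interface board, drive motor, and occlusion detector): 1 − (1 − 0.95218)(1 − 0.89137)(1 − 0.91393) = 0.99955
Series (peristaltic pump, [0.99955], and flow sensor): 0.75578 × 0.99955 × 0.90937 = 0.68697
Parallel (battery pack, [0.68697], and alarm module): 1 − (1 − 0.74826)(1 − 0.68697)(1 − 0.86502) = 0.989

0.989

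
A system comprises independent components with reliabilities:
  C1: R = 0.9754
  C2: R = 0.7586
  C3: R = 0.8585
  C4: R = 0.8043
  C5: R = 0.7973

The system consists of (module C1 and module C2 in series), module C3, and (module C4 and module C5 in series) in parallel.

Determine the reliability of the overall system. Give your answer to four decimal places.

0.9868

Series (C1 and C2): 0.975400 × 0.758600 = 0.739938
Series (C4 and C5): 0.804300 × 0.797300 = 0.641268
Parallel ([0.739938], C3, and [0.641268]): 1 − (1 − 0.739938)(1 − 0.858500)(1 − 0.641268) = 0.9868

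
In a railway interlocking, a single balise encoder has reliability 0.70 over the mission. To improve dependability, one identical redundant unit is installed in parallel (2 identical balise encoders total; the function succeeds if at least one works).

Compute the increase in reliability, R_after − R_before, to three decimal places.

R_before = 0.70
R_after = 1 − (1 − 0.70)^2 = 0.910
ΔR = 0.910 − 0.70 = 0.210

0.210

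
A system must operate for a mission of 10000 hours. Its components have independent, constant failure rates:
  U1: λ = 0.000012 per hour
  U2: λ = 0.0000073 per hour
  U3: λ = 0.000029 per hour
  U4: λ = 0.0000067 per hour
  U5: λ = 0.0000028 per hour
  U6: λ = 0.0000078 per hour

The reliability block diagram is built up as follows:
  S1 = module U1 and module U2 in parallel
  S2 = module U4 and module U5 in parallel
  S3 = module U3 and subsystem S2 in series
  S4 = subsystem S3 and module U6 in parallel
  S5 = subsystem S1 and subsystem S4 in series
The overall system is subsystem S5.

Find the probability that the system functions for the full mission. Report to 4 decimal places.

0.9732

R(U1) = exp(−0.000012 × 10000) = 0.886920
R(U2) = exp(−0.0000073 × 10000) = 0.929601
R(U3) = exp(−0.000029 × 10000) = 0.748264
R(U4) = exp(−0.0000067 × 10000) = 0.935195
R(U5) = exp(−0.0000028 × 10000) = 0.972388
R(U6) = exp(−0.0000078 × 10000) = 0.924964
Parallel (U1 and U2): 1 − (1 − 0.886920)(1 − 0.929601) = 0.992039
Parallel (U4 and U5): 1 − (1 − 0.935195)(1 − 0.972388) = 0.998211
Series (U3 and [0.998211]): 0.748264 × 0.998211 = 0.746925
Parallel ([0.746925] and U6): 1 − (1 − 0.746925)(1 − 0.924964) = 0.981010
Series ([0.992039] and [0.981010]): 0.992039 × 0.981010 = 0.9732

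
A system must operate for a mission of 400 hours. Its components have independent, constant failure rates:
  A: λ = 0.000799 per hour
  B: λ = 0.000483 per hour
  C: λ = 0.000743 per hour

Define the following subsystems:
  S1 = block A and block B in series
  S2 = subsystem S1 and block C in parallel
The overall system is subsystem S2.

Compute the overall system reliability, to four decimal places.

0.8969

R(A) = exp(−0.000799 × 400) = 0.726440
R(B) = exp(−0.000483 × 400) = 0.824317
R(C) = exp(−0.000743 × 400) = 0.742895
Series (A and B): 0.726440 × 0.824317 = 0.598817
Parallel ([0.598817] and C): 1 − (1 − 0.598817)(1 − 0.742895) = 0.8969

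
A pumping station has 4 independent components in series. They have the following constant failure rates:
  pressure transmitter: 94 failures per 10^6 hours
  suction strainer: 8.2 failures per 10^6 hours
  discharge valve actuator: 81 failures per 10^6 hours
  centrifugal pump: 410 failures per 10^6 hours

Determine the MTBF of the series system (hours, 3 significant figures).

1690

Series of exponential components: λ_sys = Σ λ_i
λ_sys = 0.000094 + 0.0000082 + 0.000081 + 0.00041 = 5.9320e-04 /h
MTBF = 1 / λ_sys = 1690 h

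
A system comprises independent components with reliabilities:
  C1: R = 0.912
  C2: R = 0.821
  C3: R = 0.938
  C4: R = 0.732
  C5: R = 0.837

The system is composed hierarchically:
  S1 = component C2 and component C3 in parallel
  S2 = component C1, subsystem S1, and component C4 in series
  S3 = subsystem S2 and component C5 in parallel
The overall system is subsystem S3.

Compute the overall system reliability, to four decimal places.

Parallel (C2 and C3): 1 − (1 − 0.821000)(1 − 0.938000) = 0.988902
Series (C1, [0.988902], and C4): 0.912000 × 0.988902 × 0.732000 = 0.660175
Parallel ([0.660175] and C5): 1 − (1 − 0.660175)(1 − 0.837000) = 0.9446

0.9446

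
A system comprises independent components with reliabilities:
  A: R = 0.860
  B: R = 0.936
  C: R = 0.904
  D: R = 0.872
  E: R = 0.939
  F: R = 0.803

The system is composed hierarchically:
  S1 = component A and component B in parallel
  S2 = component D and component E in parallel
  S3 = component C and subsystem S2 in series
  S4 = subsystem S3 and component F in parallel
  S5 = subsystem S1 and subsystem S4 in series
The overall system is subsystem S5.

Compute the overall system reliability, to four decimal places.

Parallel (A and B): 1 − (1 − 0.860000)(1 − 0.936000) = 0.991040
Parallel (D and E): 1 − (1 − 0.872000)(1 − 0.939000) = 0.992192
Series (C and [0.992192]): 0.904000 × 0.992192 = 0.896942
Parallel ([0.896942] and F): 1 − (1 − 0.896942)(1 − 0.803000) = 0.979698
Series ([0.991040] and [0.979698]): 0.991040 × 0.979698 = 0.9709

0.9709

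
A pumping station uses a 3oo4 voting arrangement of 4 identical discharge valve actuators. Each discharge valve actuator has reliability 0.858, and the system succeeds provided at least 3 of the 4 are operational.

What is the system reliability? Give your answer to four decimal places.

0.9007

R = Σ_{i=3}^{4} C(4,i) p^i (1−p)^{4−i} with p = 0.858
C(4,3)·0.858^3·0.142^1 = 0.358765
C(4,4)·0.858^4·0.142^0 = 0.541937
Sum = 0.9007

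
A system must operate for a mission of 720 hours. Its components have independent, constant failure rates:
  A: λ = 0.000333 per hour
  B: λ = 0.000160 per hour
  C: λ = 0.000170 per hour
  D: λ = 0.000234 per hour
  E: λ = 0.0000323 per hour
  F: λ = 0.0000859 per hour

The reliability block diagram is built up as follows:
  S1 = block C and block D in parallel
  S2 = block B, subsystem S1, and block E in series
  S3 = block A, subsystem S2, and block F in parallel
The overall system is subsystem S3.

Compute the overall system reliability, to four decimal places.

0.9981

R(A) = exp(−0.000333 × 720) = 0.786817
R(B) = exp(−0.000160 × 720) = 0.891188
R(C) = exp(−0.000170 × 720) = 0.884794
R(D) = exp(−0.000234 × 720) = 0.844948
R(E) = exp(−0.0000323 × 720) = 0.977012
R(F) = exp(−0.0000859 × 720) = 0.940026
Parallel (C and D): 1 − (1 − 0.884794)(1 − 0.844948) = 0.982137
Series (B, [0.982137], and E): 0.891188 × 0.982137 × 0.977012 = 0.855148
Parallel (A, [0.855148], and F): 1 − (1 − 0.786817)(1 − 0.855148)(1 − 0.940026) = 0.9981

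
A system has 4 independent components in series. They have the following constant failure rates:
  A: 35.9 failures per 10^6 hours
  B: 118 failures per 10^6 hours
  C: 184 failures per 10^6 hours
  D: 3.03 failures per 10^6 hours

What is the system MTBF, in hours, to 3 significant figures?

Series of exponential components: λ_sys = Σ λ_i
λ_sys = 0.0000359 + 0.000118 + 0.000184 + 0.00000303 = 3.4093e-04 /h
MTBF = 1 / λ_sys = 2930 h

2930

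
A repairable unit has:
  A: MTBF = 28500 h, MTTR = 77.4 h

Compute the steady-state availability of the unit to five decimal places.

A(A) = MTBF/(MTBF+MTTR) = 28500/(28500+77.4) = 0.99729

0.99729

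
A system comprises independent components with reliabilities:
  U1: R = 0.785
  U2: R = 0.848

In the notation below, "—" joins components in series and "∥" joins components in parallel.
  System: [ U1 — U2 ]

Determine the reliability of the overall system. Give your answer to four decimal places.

Series (U1 and U2): 0.785000 × 0.848000 = 0.6657

0.6657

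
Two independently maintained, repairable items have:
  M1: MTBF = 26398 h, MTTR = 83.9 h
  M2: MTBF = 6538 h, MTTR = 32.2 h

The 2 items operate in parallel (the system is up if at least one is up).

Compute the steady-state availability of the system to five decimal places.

0.99998

A(M1) = MTBF/(MTBF+MTTR) = 26398/(26398+83.9) = 0.996832
A(M2) = MTBF/(MTBF+MTTR) = 6538/(6538+32.2) = 0.995099
Parallel availability: 1 − (1 − 0.996832)(1 − 0.995099) = 0.99998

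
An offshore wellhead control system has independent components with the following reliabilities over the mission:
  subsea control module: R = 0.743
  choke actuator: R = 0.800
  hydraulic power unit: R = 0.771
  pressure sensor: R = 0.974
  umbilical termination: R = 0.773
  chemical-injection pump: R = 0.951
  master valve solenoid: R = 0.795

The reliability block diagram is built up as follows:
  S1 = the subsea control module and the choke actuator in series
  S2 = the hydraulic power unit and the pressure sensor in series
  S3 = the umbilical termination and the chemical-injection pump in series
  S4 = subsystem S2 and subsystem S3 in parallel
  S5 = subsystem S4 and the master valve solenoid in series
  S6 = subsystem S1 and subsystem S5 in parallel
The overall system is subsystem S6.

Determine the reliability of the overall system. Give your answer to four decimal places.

0.8956

Series (subsea control module and choke actuator): 0.743000 × 0.800000 = 0.594400
Series (hydraulic power unit and pressure sensor): 0.771000 × 0.974000 = 0.750954
Series (umbilical termination and chemical-injection pump): 0.773000 × 0.951000 = 0.735123
Parallel ([0.750954] and [0.735123]): 1 − (1 − 0.750954)(1 − 0.735123) = 0.934033
Series ([0.934033] and master valve solenoid): 0.934033 × 0.795000 = 0.742556
Parallel ([0.594400] and [0.742556]): 1 − (1 − 0.594400)(1 − 0.742556) = 0.8956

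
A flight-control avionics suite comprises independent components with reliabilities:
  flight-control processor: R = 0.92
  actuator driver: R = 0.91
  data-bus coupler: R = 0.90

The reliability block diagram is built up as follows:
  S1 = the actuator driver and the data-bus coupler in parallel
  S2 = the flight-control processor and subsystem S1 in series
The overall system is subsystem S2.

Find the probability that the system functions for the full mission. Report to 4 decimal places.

0.9117

Parallel (actuator driver and data-bus coupler): 1 − (1 − 0.910000)(1 − 0.900000) = 0.991000
Series (flight-control processor and [0.991000]): 0.920000 × 0.991000 = 0.9117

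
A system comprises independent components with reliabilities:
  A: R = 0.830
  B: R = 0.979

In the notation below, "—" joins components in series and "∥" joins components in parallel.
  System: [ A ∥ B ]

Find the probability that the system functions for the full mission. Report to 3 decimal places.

0.996

Parallel (A and B): 1 − (1 − 0.83000)(1 − 0.97900) = 0.996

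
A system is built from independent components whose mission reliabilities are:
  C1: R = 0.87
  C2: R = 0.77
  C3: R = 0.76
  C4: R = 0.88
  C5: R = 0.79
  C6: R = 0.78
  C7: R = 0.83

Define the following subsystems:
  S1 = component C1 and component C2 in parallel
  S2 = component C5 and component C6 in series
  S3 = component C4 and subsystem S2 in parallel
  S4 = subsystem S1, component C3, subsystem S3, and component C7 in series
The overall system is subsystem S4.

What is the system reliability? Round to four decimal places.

0.5838

Parallel (C1 and C2): 1 − (1 − 0.870000)(1 − 0.770000) = 0.970100
Series (C5 and C6): 0.790000 × 0.780000 = 0.616200
Parallel (C4 and [0.616200]): 1 − (1 − 0.880000)(1 − 0.616200) = 0.953944
Series ([0.970100], C3, [0.953944], and C7): 0.970100 × 0.760000 × 0.953944 × 0.830000 = 0.5838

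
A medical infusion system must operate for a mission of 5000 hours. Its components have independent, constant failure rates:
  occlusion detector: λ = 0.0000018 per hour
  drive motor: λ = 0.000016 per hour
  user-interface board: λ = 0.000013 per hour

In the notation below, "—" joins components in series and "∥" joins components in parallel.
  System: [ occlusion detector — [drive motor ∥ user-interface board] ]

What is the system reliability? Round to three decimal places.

0.986

R(occlusion detector) = exp(−0.0000018 × 5000) = 0.99104
R(drive motor) = exp(−0.000016 × 5000) = 0.92312
R(user-interface board) = exp(−0.000013 × 5000) = 0.93707
Parallel (drive motor and user-interface board): 1 − (1 − 0.92312)(1 − 0.93707) = 0.99516
Series (occlusion detector and [0.99516]): 0.99104 × 0.99516 = 0.986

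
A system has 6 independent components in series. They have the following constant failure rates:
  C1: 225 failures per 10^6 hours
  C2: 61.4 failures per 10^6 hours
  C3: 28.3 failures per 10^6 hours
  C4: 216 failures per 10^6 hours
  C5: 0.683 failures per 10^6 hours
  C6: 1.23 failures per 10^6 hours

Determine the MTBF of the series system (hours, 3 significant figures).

1880

Series of exponential components: λ_sys = Σ λ_i
λ_sys = 0.000225 + 0.0000614 + 0.0000283 + 0.000216 + 0.000000683 + 0.00000123 = 5.3261e-04 /h
MTBF = 1 / λ_sys = 1880 h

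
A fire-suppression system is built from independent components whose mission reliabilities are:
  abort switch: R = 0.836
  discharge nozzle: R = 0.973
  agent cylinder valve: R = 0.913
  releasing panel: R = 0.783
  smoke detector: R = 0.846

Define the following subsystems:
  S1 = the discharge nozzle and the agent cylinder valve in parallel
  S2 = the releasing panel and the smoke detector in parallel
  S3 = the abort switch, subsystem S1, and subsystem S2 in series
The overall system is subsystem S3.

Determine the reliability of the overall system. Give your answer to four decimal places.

0.8062

Parallel (discharge nozzle and agent cylinder valve): 1 − (1 − 0.973000)(1 − 0.913000) = 0.997651
Parallel (releasing panel and smoke detector): 1 − (1 − 0.783000)(1 − 0.846000) = 0.966582
Series (abort switch, [0.997651], and [0.966582]): 0.836000 × 0.997651 × 0.966582 = 0.8062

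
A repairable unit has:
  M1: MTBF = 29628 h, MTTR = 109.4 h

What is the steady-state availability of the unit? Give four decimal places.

A(M1) = MTBF/(MTBF+MTTR) = 29628/(29628+109.4) = 0.9963

0.9963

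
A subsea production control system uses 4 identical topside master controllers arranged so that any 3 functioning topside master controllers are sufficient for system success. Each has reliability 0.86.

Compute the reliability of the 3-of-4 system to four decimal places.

R = Σ_{i=3}^{4} C(4,i) p^i (1−p)^{4−i} with p = 0.86
C(4,3)·0.86^3·0.14^1 = 0.356191
C(4,4)·0.86^4·0.14^0 = 0.547008
Sum = 0.9032

0.9032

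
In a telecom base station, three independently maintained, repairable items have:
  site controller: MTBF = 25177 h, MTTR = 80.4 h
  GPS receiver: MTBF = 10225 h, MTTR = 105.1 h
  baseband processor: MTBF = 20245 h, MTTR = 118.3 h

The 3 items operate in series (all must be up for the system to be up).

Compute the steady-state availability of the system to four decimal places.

A(site controller) = MTBF/(MTBF+MTTR) = 25177/(25177+80.4) = 0.996817
A(GPS receiver) = MTBF/(MTBF+MTTR) = 10225/(10225+105.1) = 0.989826
A(baseband processor) = MTBF/(MTBF+MTTR) = 20245/(20245+118.3) = 0.994191
Series availability: 0.996817 × 0.989826 × 0.994191 = 0.9809

0.9809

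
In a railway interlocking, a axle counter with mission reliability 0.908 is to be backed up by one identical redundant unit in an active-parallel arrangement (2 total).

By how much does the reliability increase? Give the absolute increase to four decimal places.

R_before = 0.908
R_after = 1 − (1 − 0.908)^2 = 0.9915
ΔR = 0.9915 − 0.908 = 0.0835

0.0835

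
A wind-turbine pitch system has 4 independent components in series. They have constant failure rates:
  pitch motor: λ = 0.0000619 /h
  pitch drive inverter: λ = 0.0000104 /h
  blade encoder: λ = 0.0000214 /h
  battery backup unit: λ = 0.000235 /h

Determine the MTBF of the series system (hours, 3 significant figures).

Series of exponential components: λ_sys = Σ λ_i
λ_sys = 0.0000619 + 0.0000104 + 0.0000214 + 0.000235 = 3.2870e-04 /h
MTBF = 1 / λ_sys = 3040 h

3040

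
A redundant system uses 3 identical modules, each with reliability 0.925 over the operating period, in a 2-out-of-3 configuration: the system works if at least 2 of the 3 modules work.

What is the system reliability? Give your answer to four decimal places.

R = Σ_{i=2}^{3} C(3,i) p^i (1−p)^{3−i} with p = 0.925
C(3,2)·0.925^2·0.075^1 = 0.192516
C(3,3)·0.925^3·0.075^0 = 0.791453
Sum = 0.9840

0.9840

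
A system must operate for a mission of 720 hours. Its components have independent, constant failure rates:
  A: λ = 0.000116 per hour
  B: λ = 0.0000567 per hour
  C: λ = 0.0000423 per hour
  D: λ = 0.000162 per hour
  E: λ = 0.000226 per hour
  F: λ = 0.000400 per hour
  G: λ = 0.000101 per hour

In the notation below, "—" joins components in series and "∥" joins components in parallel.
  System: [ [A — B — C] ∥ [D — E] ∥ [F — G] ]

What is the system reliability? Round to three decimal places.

R(A) = exp(−0.000116 × 720) = 0.91987
R(B) = exp(−0.0000567 × 720) = 0.96000
R(C) = exp(−0.0000423 × 720) = 0.97000
R(D) = exp(−0.000162 × 720) = 0.88991
R(E) = exp(−0.000226 × 720) = 0.84983
R(F) = exp(−0.000400 × 720) = 0.74976
R(G) = exp(−0.000101 × 720) = 0.92986
Series (A, B, and C): 0.91987 × 0.96000 × 0.97000 = 0.85658
Series (D and E): 0.88991 × 0.84983 = 0.75627
Series (F and G): 0.74976 × 0.92986 = 0.69717
Parallel ([0.85658], [0.75627], and [0.69717]): 1 − (1 − 0.85658)(1 − 0.75627)(1 − 0.69717) = 0.989

0.989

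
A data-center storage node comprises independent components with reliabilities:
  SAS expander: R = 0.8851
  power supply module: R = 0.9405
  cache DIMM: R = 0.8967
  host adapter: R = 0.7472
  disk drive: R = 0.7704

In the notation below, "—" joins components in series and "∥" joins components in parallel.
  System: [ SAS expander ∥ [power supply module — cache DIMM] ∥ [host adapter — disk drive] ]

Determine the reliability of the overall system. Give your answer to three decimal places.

Series (power supply module and cache DIMM): 0.94050 × 0.89670 = 0.84335
Series (host adapter and disk drive): 0.74720 × 0.77040 = 0.57564
Parallel (SAS expander, [0.84335], and [0.57564]): 1 − (1 − 0.88510)(1 − 0.84335)(1 − 0.57564) = 0.992

0.992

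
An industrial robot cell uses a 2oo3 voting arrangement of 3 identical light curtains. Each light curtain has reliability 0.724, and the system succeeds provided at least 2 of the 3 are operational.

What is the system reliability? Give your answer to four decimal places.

0.8135

R = Σ_{i=2}^{3} C(3,i) p^i (1−p)^{3−i} with p = 0.724
C(3,2)·0.724^2·0.276^1 = 0.434018
C(3,3)·0.724^3·0.276^0 = 0.379503
Sum = 0.8135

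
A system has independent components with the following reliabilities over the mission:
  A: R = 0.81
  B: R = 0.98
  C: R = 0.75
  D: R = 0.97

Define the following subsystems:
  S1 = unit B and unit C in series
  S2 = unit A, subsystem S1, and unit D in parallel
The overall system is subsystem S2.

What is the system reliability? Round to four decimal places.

Series (B and C): 0.980000 × 0.750000 = 0.735000
Parallel (A, [0.735000], and D): 1 − (1 − 0.810000)(1 − 0.735000)(1 − 0.970000) = 0.9985

0.9985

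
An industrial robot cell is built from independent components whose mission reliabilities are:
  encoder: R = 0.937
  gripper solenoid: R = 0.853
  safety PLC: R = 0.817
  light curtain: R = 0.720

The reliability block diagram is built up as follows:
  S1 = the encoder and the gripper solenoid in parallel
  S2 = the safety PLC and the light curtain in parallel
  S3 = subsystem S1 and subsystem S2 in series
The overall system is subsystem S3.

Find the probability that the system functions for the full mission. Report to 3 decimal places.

Parallel (encoder and gripper solenoid): 1 − (1 − 0.93700)(1 − 0.85300) = 0.99074
Parallel (safety PLC and light curtain): 1 − (1 − 0.81700)(1 − 0.72000) = 0.94876
Series ([0.99074] and [0.94876]): 0.99074 × 0.94876 = 0.940

0.940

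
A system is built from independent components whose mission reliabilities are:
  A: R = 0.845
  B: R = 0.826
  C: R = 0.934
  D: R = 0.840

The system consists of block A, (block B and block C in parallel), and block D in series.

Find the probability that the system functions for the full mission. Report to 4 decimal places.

0.7016

Parallel (B and C): 1 − (1 − 0.826000)(1 − 0.934000) = 0.988516
Series (A, [0.988516], and D): 0.845000 × 0.988516 × 0.840000 = 0.7016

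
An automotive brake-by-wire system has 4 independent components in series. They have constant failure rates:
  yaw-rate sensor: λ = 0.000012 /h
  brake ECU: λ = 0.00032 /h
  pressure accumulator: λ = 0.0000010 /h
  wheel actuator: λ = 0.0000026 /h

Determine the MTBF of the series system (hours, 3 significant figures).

2980

Series of exponential components: λ_sys = Σ λ_i
λ_sys = 0.000012 + 0.00032 + 0.0000010 + 0.0000026 = 3.3560e-04 /h
MTBF = 1 / λ_sys = 2980 h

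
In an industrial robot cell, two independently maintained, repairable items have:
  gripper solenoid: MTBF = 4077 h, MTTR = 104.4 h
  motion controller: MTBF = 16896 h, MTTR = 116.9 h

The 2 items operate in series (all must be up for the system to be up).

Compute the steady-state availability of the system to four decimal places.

0.9683

A(gripper solenoid) = MTBF/(MTBF+MTTR) = 4077/(4077+104.4) = 0.975032
A(motion controller) = MTBF/(MTBF+MTTR) = 16896/(16896+116.9) = 0.993129
Series availability: 0.975032 × 0.993129 = 0.9683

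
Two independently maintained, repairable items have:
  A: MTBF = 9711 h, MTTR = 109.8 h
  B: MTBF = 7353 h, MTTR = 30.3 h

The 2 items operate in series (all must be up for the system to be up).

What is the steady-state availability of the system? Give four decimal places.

0.9848

A(A) = MTBF/(MTBF+MTTR) = 9711/(9711+109.8) = 0.988820
A(B) = MTBF/(MTBF+MTTR) = 7353/(7353+30.3) = 0.995896
Series availability: 0.988820 × 0.995896 = 0.9848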